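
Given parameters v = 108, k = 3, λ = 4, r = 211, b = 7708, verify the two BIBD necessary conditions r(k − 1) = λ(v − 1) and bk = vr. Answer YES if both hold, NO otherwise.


Condition (i): r(k − 1) = 211·2 = 422; λ(v − 1) = 4·107 = 428. Match? NO.
Condition (ii): bk = 7708·3 = 23124; vr = 108·211 = 22788. Match? NO.
Both conditions hold? NO.

NO


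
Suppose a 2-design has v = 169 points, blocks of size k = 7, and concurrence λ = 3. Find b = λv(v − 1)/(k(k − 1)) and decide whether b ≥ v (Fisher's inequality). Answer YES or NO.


r = λ(v − 1)/(k − 1) = 3·168/6 = 84.
b = vr/k = 169·84/7 = 2028.
Fisher's inequality: b ≥ v ⇔ 2028 ≥ 169? YES.

YES


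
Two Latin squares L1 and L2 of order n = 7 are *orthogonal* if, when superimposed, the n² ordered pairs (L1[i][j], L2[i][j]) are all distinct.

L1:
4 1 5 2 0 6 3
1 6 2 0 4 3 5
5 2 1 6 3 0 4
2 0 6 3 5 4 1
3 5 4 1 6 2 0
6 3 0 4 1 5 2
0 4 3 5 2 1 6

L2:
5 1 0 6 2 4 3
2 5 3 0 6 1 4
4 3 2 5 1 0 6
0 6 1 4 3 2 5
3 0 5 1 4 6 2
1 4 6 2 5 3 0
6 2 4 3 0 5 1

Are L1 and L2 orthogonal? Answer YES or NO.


Form the n² = 49 superimposed pairs (L1[i][j], L2[i][j]), row by row (rows and columns indexed from 0):
row 0: (4,5) (1,1) (5,0) (2,6) (0,2) (6,4) (3,3)
row 1: (1,2) (6,5) (2,3) (0,0) (4,6) (3,1) (5,4)
row 2: (5,4) (2,3) (1,2) (6,5) (3,1) (0,0) (4,6)
row 3: (2,0) (0,6) (6,1) (3,4) (5,3) (4,2) (1,5)
row 4: (3,3) (5,0) (4,5) (1,1) (6,4) (2,6) (0,2)
row 5: (6,1) (3,4) (0,6) (4,2) (1,5) (5,3) (2,0)
row 6: (0,6) (4,2) (3,4) (5,3) (2,0) (1,5) (6,1)
Orthogonality requires all 49 pairs distinct.
But the pair (5,4) repeats: cell (1,6) has L1 = 5, L2 = 4, and cell (2,0) has L1 = 5, L2 = 4.
A repeated pair means some other pair never occurs (only 21 distinct pairs out of 49), so the squares are not orthogonal.
Conclusion: NO.

NO


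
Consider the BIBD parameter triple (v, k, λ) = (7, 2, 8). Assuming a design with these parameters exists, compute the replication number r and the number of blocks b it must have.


Any 2-(v, k, λ) BIBD satisfies two necessary conditions:
  (i)  Each point sits in r blocks, and counting incidences through any fixed point gives r(k − 1) = λ(v − 1), so r = λ(v − 1)/(k − 1).
  (ii) Total incidences bk = vr, so b = vr/k.
Step 1: r = λ(v − 1)/(k − 1) = 8·(7 − 1)/(2 − 1) = 8·6/1 = 48/1 = 48.
Step 2: b = vr/k = 7·48/2 = 336/2 = 168.
Check integrality: r = 48 ∈ Z ✓, b = 168 ∈ Z ✓.
(These identities are necessary conditions: they determine r and b for any design with these parameters, but do not by themselves prove that one exists.)

r = 48, b = 168.


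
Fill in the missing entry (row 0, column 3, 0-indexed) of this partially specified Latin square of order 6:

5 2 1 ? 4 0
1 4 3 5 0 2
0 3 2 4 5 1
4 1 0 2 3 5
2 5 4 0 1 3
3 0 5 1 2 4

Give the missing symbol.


Row 0 contains symbols [0, 1, 2, 4, 5] — missing [3].
Column 3 contains symbols [0, 1, 2, 4, 5] — missing [3].
The missing symbol must appear in both missing sets; intersection = [3].
Therefore the hidden value is 3.

Missing value = 3.


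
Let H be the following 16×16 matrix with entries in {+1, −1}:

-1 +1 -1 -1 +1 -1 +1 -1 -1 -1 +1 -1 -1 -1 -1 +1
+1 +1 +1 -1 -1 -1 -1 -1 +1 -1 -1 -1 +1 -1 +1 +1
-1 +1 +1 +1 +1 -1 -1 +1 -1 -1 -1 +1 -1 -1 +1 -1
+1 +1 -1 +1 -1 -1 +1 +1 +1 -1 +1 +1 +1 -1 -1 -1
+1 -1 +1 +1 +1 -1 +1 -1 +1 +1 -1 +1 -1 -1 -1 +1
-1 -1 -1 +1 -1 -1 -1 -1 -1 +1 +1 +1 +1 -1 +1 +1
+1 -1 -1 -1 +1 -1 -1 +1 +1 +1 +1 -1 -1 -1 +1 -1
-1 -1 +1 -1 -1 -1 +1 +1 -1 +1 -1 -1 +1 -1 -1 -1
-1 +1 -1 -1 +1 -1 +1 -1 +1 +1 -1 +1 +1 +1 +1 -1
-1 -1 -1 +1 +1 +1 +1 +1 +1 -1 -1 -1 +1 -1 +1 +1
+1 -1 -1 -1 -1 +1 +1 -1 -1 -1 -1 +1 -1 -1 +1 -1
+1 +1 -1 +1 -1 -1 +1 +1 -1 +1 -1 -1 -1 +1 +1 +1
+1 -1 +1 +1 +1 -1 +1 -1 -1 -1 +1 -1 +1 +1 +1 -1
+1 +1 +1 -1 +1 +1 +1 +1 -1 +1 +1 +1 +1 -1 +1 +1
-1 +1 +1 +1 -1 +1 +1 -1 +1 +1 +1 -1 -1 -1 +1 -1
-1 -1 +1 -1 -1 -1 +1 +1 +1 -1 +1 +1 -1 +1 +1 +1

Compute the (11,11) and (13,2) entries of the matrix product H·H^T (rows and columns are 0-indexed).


Row 2 of H: [-1, 1, 1, 1, 1, -1, -1, 1, -1, -1, -1, 1, -1, -1, 1, -1].
Row 11 of H: [1, 1, -1, 1, -1, -1, 1, 1, -1, 1, -1, -1, -1, 1, 1, 1].
Row 13 of H: [1, 1, 1, -1, 1, 1, 1, 1, -1, 1, 1, 1, 1, -1, 1, 1].
(H·H^T)[11][11] = Σ_j H[11][j]·H[11][j] = (1)² + (1)² + (-1)² + (1)² + (-1)² + (-1)² + (1)² + (1)² + (-1)² + (1)² + (-1)² + (-1)² + (-1)² + (1)² + (1)² + (1)² = 1 + 1 + 1 + 1 + 1 + 1 + 1 + 1 + 1 + 1 + 1 + 1 + 1 + 1 + 1 + 1 = 16.
(H·H^T)[13][2] = Σ_j H[13][j]·H[2][j] = (1)·(-1) + (1)·(1) + (1)·(1) + (-1)·(1) + (1)·(1) + (1)·(-1) + (1)·(-1) + (1)·(1) + (-1)·(-1) + (1)·(-1) + (1)·(-1) + (1)·(1) + (1)·(-1) + (-1)·(-1) + (1)·(1) + (1)·(-1) = -1 + 1 + 1 + -1 + 1 + -1 + -1 + 1 + 1 + -1 + -1 + 1 + -1 + 1 + 1 + -1 = 0.
So rows 13 and 2 are orthogonal; the diagonal entry equals n = 16.

(11,11) entry = 16; (13,2) entry = 0.


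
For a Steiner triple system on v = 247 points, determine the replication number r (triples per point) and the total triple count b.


An STS(v) is a 2-(v, 3, 1) BIBD: block size k = 3, λ = 1.
Replication: r(k − 1) = λ(v − 1) ⇒ r·2 = 247 − 1 = 246 ⇒ r = 123.
Block count: b = v(v − 1)/6 = 247·246/6 = 60762/6 = 10127.

r = 123, b = 10127.


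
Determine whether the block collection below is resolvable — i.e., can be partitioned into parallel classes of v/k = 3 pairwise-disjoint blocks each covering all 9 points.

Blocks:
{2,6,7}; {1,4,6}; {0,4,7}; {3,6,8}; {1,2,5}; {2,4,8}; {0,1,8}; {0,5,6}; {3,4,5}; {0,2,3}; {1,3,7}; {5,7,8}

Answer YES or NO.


v = 9, block size k = 3, number of blocks = 12.
For resolvability, blocks must partition into parallel classes of size v/k = 3.
Total blocks must therefore be a multiple of 3: 12 = 3·4 + 0 ⇒ divisible ✓.
Greedy packing gives 4 candidate class(es). Each should be a full parallel class (size 3, covers all 9 points).
  Class 1 (3 blocks): {2,6,7}; {0,1,8}; {3,4,5}. Points covered: [0, 1, 2, 3, 4, 5, 6, 7, 8].
  Class 2 (3 blocks): {1,4,6}; {0,2,3}; {5,7,8}. Points covered: [0, 1, 2, 3, 4, 5, 6, 7, 8].
  Class 3 (3 blocks): {0,4,7}; {3,6,8}; {1,2,5}. Points covered: [0, 1, 2, 3, 4, 5, 6, 7, 8].
  Class 4 (3 blocks): {2,4,8}; {0,5,6}; {1,3,7}. Points covered: [0, 1, 2, 3, 4, 5, 6, 7, 8].
All classes full (size 3)? YES. All classes cover every point? YES.
Resolvable? YES.

YES


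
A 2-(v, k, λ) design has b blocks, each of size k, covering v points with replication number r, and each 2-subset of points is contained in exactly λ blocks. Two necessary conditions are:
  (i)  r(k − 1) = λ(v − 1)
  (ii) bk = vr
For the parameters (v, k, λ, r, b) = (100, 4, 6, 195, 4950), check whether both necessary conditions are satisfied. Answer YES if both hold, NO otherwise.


Condition (i): r(k − 1) = 195·3 = 585; λ(v − 1) = 6·99 = 594. Match? NO.
Condition (ii): bk = 4950·4 = 19800; vr = 100·195 = 19500. Match? NO.
Both conditions hold? NO.

NO


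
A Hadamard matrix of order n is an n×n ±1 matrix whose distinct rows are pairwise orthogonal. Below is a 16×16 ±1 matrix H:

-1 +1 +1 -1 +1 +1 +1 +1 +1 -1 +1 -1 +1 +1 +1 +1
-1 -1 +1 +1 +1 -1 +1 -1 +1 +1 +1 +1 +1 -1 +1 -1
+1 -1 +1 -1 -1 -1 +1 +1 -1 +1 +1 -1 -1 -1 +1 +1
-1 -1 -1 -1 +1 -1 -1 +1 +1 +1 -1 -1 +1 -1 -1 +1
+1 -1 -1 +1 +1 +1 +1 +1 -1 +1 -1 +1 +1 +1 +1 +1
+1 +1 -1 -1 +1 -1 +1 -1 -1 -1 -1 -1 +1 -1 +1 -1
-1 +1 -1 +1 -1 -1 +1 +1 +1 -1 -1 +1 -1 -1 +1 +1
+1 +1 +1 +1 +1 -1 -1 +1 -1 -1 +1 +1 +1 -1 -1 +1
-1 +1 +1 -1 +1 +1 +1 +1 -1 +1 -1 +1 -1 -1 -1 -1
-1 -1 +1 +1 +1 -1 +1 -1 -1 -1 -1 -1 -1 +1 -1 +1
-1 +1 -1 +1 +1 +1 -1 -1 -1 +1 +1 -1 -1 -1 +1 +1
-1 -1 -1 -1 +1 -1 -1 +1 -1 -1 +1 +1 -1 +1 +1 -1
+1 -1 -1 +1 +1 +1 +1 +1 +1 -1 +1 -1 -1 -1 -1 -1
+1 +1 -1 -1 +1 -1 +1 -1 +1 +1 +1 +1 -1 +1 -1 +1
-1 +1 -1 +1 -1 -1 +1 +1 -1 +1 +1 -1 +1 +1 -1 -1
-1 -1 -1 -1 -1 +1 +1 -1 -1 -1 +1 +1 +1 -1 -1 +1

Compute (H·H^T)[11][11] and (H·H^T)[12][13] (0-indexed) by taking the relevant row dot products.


Row 11 of H: [-1, -1, -1, -1, 1, -1, -1, 1, -1, -1, 1, 1, -1, 1, 1, -1].
Row 12 of H: [1, -1, -1, 1, 1, 1, 1, 1, 1, -1, 1, -1, -1, -1, -1, -1].
Row 13 of H: [1, 1, -1, -1, 1, -1, 1, -1, 1, 1, 1, 1, -1, 1, -1, 1].
(H·H^T)[11][11] = Σ_j H[11][j]·H[11][j] = (-1)² + (-1)² + (-1)² + (-1)² + (1)² + (-1)² + (-1)² + (1)² + (-1)² + (-1)² + (1)² + (1)² + (-1)² + (1)² + (1)² + (-1)² = 1 + 1 + 1 + 1 + 1 + 1 + 1 + 1 + 1 + 1 + 1 + 1 + 1 + 1 + 1 + 1 = 16.
(H·H^T)[12][13] = Σ_j H[12][j]·H[13][j] = (1)·(1) + (-1)·(1) + (-1)·(-1) + (1)·(-1) + (1)·(1) + (1)·(-1) + (1)·(1) + (1)·(-1) + (1)·(1) + (-1)·(1) + (1)·(1) + (-1)·(1) + (-1)·(-1) + (-1)·(1) + (-1)·(-1) + (-1)·(1) = 1 + -1 + 1 + -1 + 1 + -1 + 1 + -1 + 1 + -1 + 1 + -1 + 1 + -1 + 1 + -1 = 0.
So rows 12 and 13 are orthogonal; the diagonal entry equals n = 16.

(11,11) entry = 16; (12,13) entry = 0.


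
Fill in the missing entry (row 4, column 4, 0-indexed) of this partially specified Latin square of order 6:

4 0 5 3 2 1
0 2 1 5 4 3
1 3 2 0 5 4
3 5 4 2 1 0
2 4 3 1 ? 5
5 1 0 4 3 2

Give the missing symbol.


Row 4 contains symbols [1, 2, 3, 4, 5] — missing [0].
Column 4 contains symbols [1, 2, 3, 4, 5] — missing [0].
The missing symbol must appear in both missing sets; intersection = [0].
Therefore the hidden value is 0.

Missing value = 0.


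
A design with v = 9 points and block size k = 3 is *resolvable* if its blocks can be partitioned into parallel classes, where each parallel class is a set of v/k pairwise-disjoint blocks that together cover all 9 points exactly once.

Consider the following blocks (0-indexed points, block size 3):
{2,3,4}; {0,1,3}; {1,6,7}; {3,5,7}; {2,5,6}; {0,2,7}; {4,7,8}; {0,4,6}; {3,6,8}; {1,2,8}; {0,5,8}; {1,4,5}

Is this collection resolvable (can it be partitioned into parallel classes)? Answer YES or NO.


v = 9, block size k = 3, number of blocks = 12.
For resolvability, blocks must partition into parallel classes of size v/k = 3.
Total blocks must therefore be a multiple of 3: 12 = 3·4 + 0 ⇒ divisible ✓.
Greedy packing gives 4 candidate class(es). Each should be a full parallel class (size 3, covers all 9 points).
  Class 1 (3 blocks): {2,3,4}; {1,6,7}; {0,5,8}. Points covered: [0, 1, 2, 3, 4, 5, 6, 7, 8].
  Class 2 (3 blocks): {0,1,3}; {2,5,6}; {4,7,8}. Points covered: [0, 1, 2, 3, 4, 5, 6, 7, 8].
  Class 3 (3 blocks): {3,5,7}; {0,4,6}; {1,2,8}. Points covered: [0, 1, 2, 3, 4, 5, 6, 7, 8].
  Class 4 (3 blocks): {0,2,7}; {3,6,8}; {1,4,5}. Points covered: [0, 1, 2, 3, 4, 5, 6, 7, 8].
All classes full (size 3)? YES. All classes cover every point? YES.
Resolvable? YES.

YES


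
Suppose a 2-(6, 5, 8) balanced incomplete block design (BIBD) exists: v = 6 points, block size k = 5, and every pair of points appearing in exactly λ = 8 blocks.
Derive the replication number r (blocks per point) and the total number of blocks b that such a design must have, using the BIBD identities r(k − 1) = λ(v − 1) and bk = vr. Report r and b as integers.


Any 2-(v, k, λ) BIBD satisfies two necessary conditions:
  (i)  Each point sits in r blocks, and counting incidences through any fixed point gives r(k − 1) = λ(v − 1), so r = λ(v − 1)/(k − 1).
  (ii) Total incidences bk = vr, so b = vr/k.
Step 1: r = λ(v − 1)/(k − 1) = 8·(6 − 1)/(5 − 1) = 8·5/4 = 40/4 = 10.
Step 2: b = vr/k = 6·10/5 = 60/5 = 12.
Check integrality: r = 10 ∈ Z ✓, b = 12 ∈ Z ✓.
(These identities are necessary conditions: they determine r and b for any design with these parameters, but do not by themselves prove that one exists.)

r = 10, b = 12.


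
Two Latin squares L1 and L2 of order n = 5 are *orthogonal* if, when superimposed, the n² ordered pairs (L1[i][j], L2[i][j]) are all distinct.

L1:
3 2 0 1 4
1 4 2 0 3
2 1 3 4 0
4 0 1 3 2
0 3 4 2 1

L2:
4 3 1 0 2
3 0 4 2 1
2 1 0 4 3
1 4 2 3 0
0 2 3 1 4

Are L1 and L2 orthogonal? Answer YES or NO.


Form the n² = 25 superimposed pairs (L1[i][j], L2[i][j]), row by row (rows and columns indexed from 0):
row 0: (3,4) (2,3) (0,1) (1,0) (4,2)
row 1: (1,3) (4,0) (2,4) (0,2) (3,1)
row 2: (2,2) (1,1) (3,0) (4,4) (0,3)
row 3: (4,1) (0,4) (1,2) (3,3) (2,0)
row 4: (0,0) (3,2) (4,3) (2,1) (1,4)
Orthogonality requires all 25 pairs distinct.
Check by first coordinate: for each symbol s of L1, list the L2 entries in the n cells where L1 = s; they must all differ.
  L1 = 0: L2 entries (in reading order) 1, 2, 3, 4, 0 — all 5 distinct ✓
  L1 = 1: L2 entries (in reading order) 0, 3, 1, 2, 4 — all 5 distinct ✓
  L1 = 2: L2 entries (in reading order) 3, 4, 2, 0, 1 — all 5 distinct ✓
  L1 = 3: L2 entries (in reading order) 4, 1, 0, 3, 2 — all 5 distinct ✓
  L1 = 4: L2 entries (in reading order) 2, 0, 4, 1, 3 — all 5 distinct ✓
Every symbol of L1 meets every symbol of L2 exactly once, so all 25 pairs are distinct (25 of 25).
Conclusion: YES.

YES


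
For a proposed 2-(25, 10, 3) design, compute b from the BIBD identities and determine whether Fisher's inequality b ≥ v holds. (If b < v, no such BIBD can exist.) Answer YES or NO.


b = λv(v − 1)/(k(k − 1)) = 3·25·24/(10·9) = 1800/90 = 20.
Compare with v = 25: b < v, so Fisher's inequality fails.

NO


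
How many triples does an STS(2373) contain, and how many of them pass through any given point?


An STS(v) is a 2-(v, 3, 1) BIBD: block size k = 3, λ = 1.
Replication: r(k − 1) = λ(v − 1) ⇒ r·2 = 2373 − 1 = 2372 ⇒ r = 1186.
Block count: b = v(v − 1)/6 = 2373·2372/6 = 5628756/6 = 938126.

r = 1186, b = 938126.


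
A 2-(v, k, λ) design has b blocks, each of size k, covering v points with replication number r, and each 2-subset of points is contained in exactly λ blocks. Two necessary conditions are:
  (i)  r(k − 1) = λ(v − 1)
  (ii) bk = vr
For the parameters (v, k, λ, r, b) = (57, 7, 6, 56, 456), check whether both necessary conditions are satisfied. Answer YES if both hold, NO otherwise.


Condition (i): r(k − 1) = 56·6 = 336; λ(v − 1) = 6·56 = 336. Match? YES.
Condition (ii): bk = 456·7 = 3192; vr = 57·56 = 3192. Match? YES.
Both conditions hold? YES.

YES


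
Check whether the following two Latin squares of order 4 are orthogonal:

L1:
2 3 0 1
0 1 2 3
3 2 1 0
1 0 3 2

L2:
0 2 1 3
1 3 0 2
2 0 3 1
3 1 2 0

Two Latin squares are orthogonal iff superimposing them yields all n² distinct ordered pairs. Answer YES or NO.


Form the n² = 16 superimposed pairs (L1[i][j], L2[i][j]), row by row (rows and columns indexed from 0):
row 0: (2,0) (3,2) (0,1) (1,3)
row 1: (0,1) (1,3) (2,0) (3,2)
row 2: (3,2) (2,0) (1,3) (0,1)
row 3: (1,3) (0,1) (3,2) (2,0)
Orthogonality requires all 16 pairs distinct.
But the pair (0,1) repeats: cell (0,2) has L1 = 0, L2 = 1, and cell (1,0) has L1 = 0, L2 = 1.
A repeated pair means some other pair never occurs (only 4 distinct pairs out of 16), so the squares are not orthogonal.
Conclusion: NO.

NO


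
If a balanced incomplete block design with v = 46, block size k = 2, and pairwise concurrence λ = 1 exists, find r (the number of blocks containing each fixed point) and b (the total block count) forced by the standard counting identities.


Any 2-(v, k, λ) BIBD satisfies two necessary conditions:
  (i)  Each point sits in r blocks, and counting incidences through any fixed point gives r(k − 1) = λ(v − 1), so r = λ(v − 1)/(k − 1).
  (ii) Total incidences bk = vr, so b = vr/k.
Step 1: r = λ(v − 1)/(k − 1) = 1·(46 − 1)/(2 − 1) = 1·45/1 = 45/1 = 45.
Step 2: b = vr/k = 46·45/2 = 2070/2 = 1035.
Check integrality: r = 45 ∈ Z ✓, b = 1035 ∈ Z ✓.
(These identities are necessary conditions: they determine r and b for any design with these parameters, but do not by themselves prove that one exists.)

r = 45, b = 1035.


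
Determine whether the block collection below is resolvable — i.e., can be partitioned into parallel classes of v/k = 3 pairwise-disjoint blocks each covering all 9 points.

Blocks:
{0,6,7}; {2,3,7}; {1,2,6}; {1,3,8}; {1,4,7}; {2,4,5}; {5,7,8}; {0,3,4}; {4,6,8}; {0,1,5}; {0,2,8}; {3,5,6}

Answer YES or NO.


v = 9, block size k = 3, number of blocks = 12.
For resolvability, blocks must partition into parallel classes of size v/k = 3.
Total blocks must therefore be a multiple of 3: 12 = 3·4 + 0 ⇒ divisible ✓.
Greedy packing gives 4 candidate class(es). Each should be a full parallel class (size 3, covers all 9 points).
  Class 1 (3 blocks): {0,6,7}; {1,3,8}; {2,4,5}. Points covered: [0, 1, 2, 3, 4, 5, 6, 7, 8].
  Class 2 (3 blocks): {2,3,7}; {4,6,8}; {0,1,5}. Points covered: [0, 1, 2, 3, 4, 5, 6, 7, 8].
  Class 3 (3 blocks): {1,2,6}; {5,7,8}; {0,3,4}. Points covered: [0, 1, 2, 3, 4, 5, 6, 7, 8].
  Class 4 (3 blocks): {1,4,7}; {0,2,8}; {3,5,6}. Points covered: [0, 1, 2, 3, 4, 5, 6, 7, 8].
All classes full (size 3)? YES. All classes cover every point? YES.
Resolvable? YES.

YES


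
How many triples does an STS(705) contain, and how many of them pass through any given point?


An STS(v) is a 2-(v, 3, 1) BIBD: block size k = 3, λ = 1.
Replication: r(k − 1) = λ(v − 1) ⇒ r·2 = 705 − 1 = 704 ⇒ r = 352.
Block count: bk = vr ⇒ b·3 = 705·352 = 248160 ⇒ b = 82720.
(Check via b = v(v − 1)/6 = 705·704/6 = 496320/6 = 82720.)

r = 352, b = 82720.


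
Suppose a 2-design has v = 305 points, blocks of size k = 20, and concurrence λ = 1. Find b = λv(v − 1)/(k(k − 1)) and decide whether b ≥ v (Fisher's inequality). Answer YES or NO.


b = λv(v − 1)/(k(k − 1)) = 1·305·304/(20·19) = 92720/380 = 244.
Compare with v = 305: b < v, so Fisher's inequality fails.

NO


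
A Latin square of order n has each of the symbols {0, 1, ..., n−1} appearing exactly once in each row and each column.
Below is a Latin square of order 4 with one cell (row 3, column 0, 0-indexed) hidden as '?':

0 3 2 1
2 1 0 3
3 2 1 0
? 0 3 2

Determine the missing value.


Row 3 contains symbols [0, 2, 3] — missing [1].
Column 0 contains symbols [0, 2, 3] — missing [1].
The missing symbol must appear in both missing sets; intersection = [1].
Therefore the hidden value is 1.

Missing value = 1.


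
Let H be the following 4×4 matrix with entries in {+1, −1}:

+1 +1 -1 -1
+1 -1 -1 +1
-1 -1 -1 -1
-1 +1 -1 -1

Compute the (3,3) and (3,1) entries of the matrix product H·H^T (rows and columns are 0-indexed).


Row 1 of H: [1, -1, -1, 1].
Row 3 of H: [-1, 1, -1, -1].
(H·H^T)[3][3] = Σ_j H[3][j]·H[3][j] = (-1)² + (1)² + (-1)² + (-1)² = 1 + 1 + 1 + 1 = 4.
(H·H^T)[3][1] = Σ_j H[3][j]·H[1][j] = (-1)·(1) + (1)·(-1) + (-1)·(-1) + (-1)·(1) = -1 + -1 + 1 + -1 = -2.
Rows 3 and 1 are not orthogonal (dot product = -2 ≠ 0), so H is not a Hadamard matrix.

(3,3) entry = 4; (3,1) entry = -2.


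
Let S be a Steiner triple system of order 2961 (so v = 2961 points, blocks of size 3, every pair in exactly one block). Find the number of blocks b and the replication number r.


An STS(v) is a 2-(v, 3, 1) BIBD: block size k = 3, λ = 1.
Replication: r(k − 1) = λ(v − 1) ⇒ r·2 = 2961 − 1 = 2960 ⇒ r = 1480.
Block count: bk = vr ⇒ b·3 = 2961·1480 = 4382280 ⇒ b = 1460760.

r = 1480, b = 1460760.


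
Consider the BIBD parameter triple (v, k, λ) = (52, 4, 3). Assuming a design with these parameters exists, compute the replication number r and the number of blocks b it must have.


Any 2-(v, k, λ) BIBD satisfies two necessary conditions:
  (i)  Each point sits in r blocks, and counting incidences through any fixed point gives r(k − 1) = λ(v − 1), so r = λ(v − 1)/(k − 1).
  (ii) Total incidences bk = vr, so b = vr/k.
Step 1: r = λ(v − 1)/(k − 1) = 3·(52 − 1)/(4 − 1) = 3·51/3 = 153/3 = 51.
Step 2: b = vr/k = 52·51/4 = 2652/4 = 663.
Check integrality: r = 51 ∈ Z ✓, b = 663 ∈ Z ✓.
(These identities are necessary conditions: they determine r and b for any design with these parameters, but do not by themselves prove that one exists.)

r = 51, b = 663.


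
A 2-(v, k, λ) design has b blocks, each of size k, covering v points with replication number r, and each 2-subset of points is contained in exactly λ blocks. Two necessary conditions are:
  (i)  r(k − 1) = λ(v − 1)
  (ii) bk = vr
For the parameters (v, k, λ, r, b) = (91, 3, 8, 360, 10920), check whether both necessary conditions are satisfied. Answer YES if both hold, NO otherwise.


Condition (i): r(k − 1) = 360·2 = 720; λ(v − 1) = 8·90 = 720. Match? YES.
Condition (ii): bk = 10920·3 = 32760; vr = 91·360 = 32760. Match? YES.
Both conditions hold? YES.

YES


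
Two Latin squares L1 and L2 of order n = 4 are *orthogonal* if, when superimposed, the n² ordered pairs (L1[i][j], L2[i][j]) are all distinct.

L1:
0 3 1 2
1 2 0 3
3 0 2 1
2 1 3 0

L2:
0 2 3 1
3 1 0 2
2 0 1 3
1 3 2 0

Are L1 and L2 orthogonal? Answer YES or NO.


Form the n² = 16 superimposed pairs (L1[i][j], L2[i][j]), row by row (rows and columns indexed from 0):
row 0: (0,0) (3,2) (1,3) (2,1)
row 1: (1,3) (2,1) (0,0) (3,2)
row 2: (3,2) (0,0) (2,1) (1,3)
row 3: (2,1) (1,3) (3,2) (0,0)
Orthogonality requires all 16 pairs distinct.
But the pair (1,3) repeats: cell (0,2) has L1 = 1, L2 = 3, and cell (1,0) has L1 = 1, L2 = 3.
A repeated pair means some other pair never occurs (only 4 distinct pairs out of 16), so the squares are not orthogonal.
Conclusion: NO.

NO


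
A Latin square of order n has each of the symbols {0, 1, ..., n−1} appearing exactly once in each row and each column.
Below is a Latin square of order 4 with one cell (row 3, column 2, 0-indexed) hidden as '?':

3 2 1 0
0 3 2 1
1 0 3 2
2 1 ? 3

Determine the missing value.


Row 3 contains symbols [1, 2, 3] — missing [0].
Column 2 contains symbols [1, 2, 3] — missing [0].
The missing symbol must appear in both missing sets; intersection = [0].
Therefore the hidden value is 0.

Missing value = 0.


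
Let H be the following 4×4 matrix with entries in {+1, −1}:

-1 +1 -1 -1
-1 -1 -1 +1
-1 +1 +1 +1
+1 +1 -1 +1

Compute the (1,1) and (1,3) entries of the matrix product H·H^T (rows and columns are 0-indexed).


Row 1 of H: [-1, -1, -1, 1].
Row 3 of H: [1, 1, -1, 1].
(H·H^T)[1][1] = Σ_j H[1][j]·H[1][j] = (-1)² + (-1)² + (-1)² + (1)² = 1 + 1 + 1 + 1 = 4.
(H·H^T)[1][3] = Σ_j H[1][j]·H[3][j] = (-1)·(1) + (-1)·(1) + (-1)·(-1) + (1)·(1) = -1 + -1 + 1 + 1 = 0.
So rows 1 and 3 are orthogonal; the diagonal entry equals n = 4.

(1,1) entry = 4; (1,3) entry = 0.


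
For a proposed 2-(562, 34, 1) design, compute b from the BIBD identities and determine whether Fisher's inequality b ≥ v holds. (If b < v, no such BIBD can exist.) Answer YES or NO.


b = λv(v − 1)/(k(k − 1)) = 1·562·561/(34·33) = 315282/1122 = 281.
Compare with v = 562: b < v, so Fisher's inequality fails.

NO


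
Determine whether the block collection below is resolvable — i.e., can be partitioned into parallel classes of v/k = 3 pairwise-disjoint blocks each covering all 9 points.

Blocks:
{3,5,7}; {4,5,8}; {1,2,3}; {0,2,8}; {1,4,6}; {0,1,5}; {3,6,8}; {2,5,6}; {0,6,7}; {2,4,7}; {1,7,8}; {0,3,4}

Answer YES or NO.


v = 9, block size k = 3, number of blocks = 12.
For resolvability, blocks must partition into parallel classes of size v/k = 3.
Total blocks must therefore be a multiple of 3: 12 = 3·4 + 0 ⇒ divisible ✓.
Greedy packing gives 4 candidate class(es). Each should be a full parallel class (size 3, covers all 9 points).
  Class 1 (3 blocks): {3,5,7}; {0,2,8}; {1,4,6}. Points covered: [0, 1, 2, 3, 4, 5, 6, 7, 8].
  Class 2 (3 blocks): {4,5,8}; {1,2,3}; {0,6,7}. Points covered: [0, 1, 2, 3, 4, 5, 6, 7, 8].
  Class 3 (3 blocks): {0,1,5}; {3,6,8}; {2,4,7}. Points covered: [0, 1, 2, 3, 4, 5, 6, 7, 8].
  Class 4 (3 blocks): {2,5,6}; {1,7,8}; {0,3,4}. Points covered: [0, 1, 2, 3, 4, 5, 6, 7, 8].
All classes full (size 3)? YES. All classes cover every point? YES.
Resolvable? YES.

YES


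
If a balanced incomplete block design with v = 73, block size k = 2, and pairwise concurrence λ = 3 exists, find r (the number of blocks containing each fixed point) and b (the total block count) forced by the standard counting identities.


Any 2-(v, k, λ) BIBD satisfies two necessary conditions:
  (i)  Each point sits in r blocks, and counting incidences through any fixed point gives r(k − 1) = λ(v − 1), so r = λ(v − 1)/(k − 1).
  (ii) Total incidences bk = vr, so b = vr/k.
Step 1: r = λ(v − 1)/(k − 1) = 3·(73 − 1)/(2 − 1) = 3·72/1 = 216/1 = 216.
Step 2: b = vr/k = 73·216/2 = 15768/2 = 7884.
Check integrality: r = 216 ∈ Z ✓, b = 7884 ∈ Z ✓.
(These identities are necessary conditions: they determine r and b for any design with these parameters, but do not by themselves prove that one exists.)

r = 216, b = 7884.


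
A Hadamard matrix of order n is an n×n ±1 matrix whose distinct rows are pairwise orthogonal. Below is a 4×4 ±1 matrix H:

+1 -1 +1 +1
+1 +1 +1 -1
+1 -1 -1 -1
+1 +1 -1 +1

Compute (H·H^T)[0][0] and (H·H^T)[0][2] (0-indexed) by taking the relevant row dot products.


Row 0 of H: [1, -1, 1, 1].
Row 2 of H: [1, -1, -1, -1].
(H·H^T)[0][0] = Σ_j H[0][j]·H[0][j] = (1)² + (-1)² + (1)² + (1)² = 1 + 1 + 1 + 1 = 4.
(H·H^T)[0][2] = Σ_j H[0][j]·H[2][j] = (1)·(1) + (-1)·(-1) + (1)·(-1) + (1)·(-1) = 1 + 1 + -1 + -1 = 0.
So rows 0 and 2 are orthogonal; the diagonal entry equals n = 4.

(0,0) entry = 4; (0,2) entry = 0.


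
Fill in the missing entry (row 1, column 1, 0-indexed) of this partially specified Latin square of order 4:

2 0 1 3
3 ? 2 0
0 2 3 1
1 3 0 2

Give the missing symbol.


Row 1 contains symbols [0, 2, 3] — missing [1].
Column 1 contains symbols [0, 2, 3] — missing [1].
The missing symbol must appear in both missing sets; intersection = [1].
Therefore the hidden value is 1.

Missing value = 1.


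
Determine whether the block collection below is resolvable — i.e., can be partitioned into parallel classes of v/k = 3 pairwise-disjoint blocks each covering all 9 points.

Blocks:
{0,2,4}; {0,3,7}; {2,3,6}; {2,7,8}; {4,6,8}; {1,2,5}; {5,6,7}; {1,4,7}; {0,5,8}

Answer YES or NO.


v = 9, block size k = 3, number of blocks = 9.
For resolvability, blocks must partition into parallel classes of size v/k = 3.
Total blocks must therefore be a multiple of 3: 9 = 3·3 + 0 ⇒ divisible ✓.
Consider block {0,2,4}. The only other block(s) in the collection disjoint from it are {5,6,7} — just 1 block(s). Any parallel class containing {0,2,4} would need 2 other blocks each disjoint from it, so no parallel class of size 3 can contain {0,2,4}.
Since every block must belong to some parallel class in a resolution, the collection cannot be partitioned into parallel classes.
Resolvable? NO.

NO


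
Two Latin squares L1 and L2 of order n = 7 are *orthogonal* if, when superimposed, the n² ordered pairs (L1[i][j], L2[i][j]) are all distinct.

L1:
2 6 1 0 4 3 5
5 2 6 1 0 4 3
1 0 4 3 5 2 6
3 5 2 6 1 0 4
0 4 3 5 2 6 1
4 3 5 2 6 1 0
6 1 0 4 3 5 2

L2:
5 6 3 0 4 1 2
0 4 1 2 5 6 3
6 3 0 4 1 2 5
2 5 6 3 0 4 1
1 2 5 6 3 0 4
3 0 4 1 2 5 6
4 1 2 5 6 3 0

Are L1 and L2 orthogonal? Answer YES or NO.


Form the n² = 49 superimposed pairs (L1[i][j], L2[i][j]), row by row (rows and columns indexed from 0):
row 0: (2,5) (6,6) (1,3) (0,0) (4,4) (3,1) (5,2)
row 1: (5,0) (2,4) (6,1) (1,2) (0,5) (4,6) (3,3)
row 2: (1,6) (0,3) (4,0) (3,4) (5,1) (2,2) (6,5)
row 3: (3,2) (5,5) (2,6) (6,3) (1,0) (0,4) (4,1)
row 4: (0,1) (4,2) (3,5) (5,6) (2,3) (6,0) (1,4)
row 5: (4,3) (3,0) (5,4) (2,1) (6,2) (1,5) (0,6)
row 6: (6,4) (1,1) (0,2) (4,5) (3,6) (5,3) (2,0)
Orthogonality requires all 49 pairs distinct.
Check by first coordinate: for each symbol s of L1, list the L2 entries in the n cells where L1 = s; they must all differ.
  L1 = 0: L2 entries (in reading order) 0, 5, 3, 4, 1, 6, 2 — all 7 distinct ✓
  L1 = 1: L2 entries (in reading order) 3, 2, 6, 0, 4, 5, 1 — all 7 distinct ✓
  L1 = 2: L2 entries (in reading order) 5, 4, 2, 6, 3, 1, 0 — all 7 distinct ✓
  L1 = 3: L2 entries (in reading order) 1, 3, 4, 2, 5, 0, 6 — all 7 distinct ✓
  L1 = 4: L2 entries (in reading order) 4, 6, 0, 1, 2, 3, 5 — all 7 distinct ✓
  L1 = 5: L2 entries (in reading order) 2, 0, 1, 5, 6, 4, 3 — all 7 distinct ✓
  L1 = 6: L2 entries (in reading order) 6, 1, 5, 3, 0, 2, 4 — all 7 distinct ✓
Every symbol of L1 meets every symbol of L2 exactly once, so all 49 pairs are distinct (49 of 49).
Conclusion: YES.

YES


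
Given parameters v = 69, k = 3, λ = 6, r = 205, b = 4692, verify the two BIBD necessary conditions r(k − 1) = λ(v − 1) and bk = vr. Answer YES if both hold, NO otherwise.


Condition (i): r(k − 1) = 205·2 = 410; λ(v − 1) = 6·68 = 408. Match? NO.
Condition (ii): bk = 4692·3 = 14076; vr = 69·205 = 14145. Match? NO.
Both conditions hold? NO.

NO


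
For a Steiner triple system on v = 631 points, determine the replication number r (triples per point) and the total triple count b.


An STS(v) is a 2-(v, 3, 1) BIBD: block size k = 3, λ = 1.
Replication: r(k − 1) = λ(v − 1) ⇒ r·2 = 631 − 1 = 630 ⇒ r = 315.
Block count: b = v(v − 1)/6 = 631·630/6 = 397530/6 = 66255.

r = 315, b = 66255.


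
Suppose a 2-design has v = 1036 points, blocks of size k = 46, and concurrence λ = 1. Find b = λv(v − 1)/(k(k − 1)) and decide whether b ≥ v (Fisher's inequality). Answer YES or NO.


b = λv(v − 1)/(k(k − 1)) = 1·1036·1035/(46·45) = 1072260/2070 = 518.
Compare with v = 1036: b < v, so Fisher's inequality fails.

NO


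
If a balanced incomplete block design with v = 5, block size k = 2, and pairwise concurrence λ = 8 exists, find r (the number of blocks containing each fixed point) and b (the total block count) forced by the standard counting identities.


Any 2-(v, k, λ) BIBD satisfies two necessary conditions:
  (i)  Each point sits in r blocks, and counting incidences through any fixed point gives r(k − 1) = λ(v − 1), so r = λ(v − 1)/(k − 1).
  (ii) Total incidences bk = vr, so b = vr/k.
Step 1: r = λ(v − 1)/(k − 1) = 8·(5 − 1)/(2 − 1) = 8·4/1 = 32/1 = 32.
Step 2: b = vr/k = 5·32/2 = 160/2 = 80.
Check integrality: r = 32 ∈ Z ✓, b = 80 ∈ Z ✓.
(These identities are necessary conditions: they determine r and b for any design with these parameters, but do not by themselves prove that one exists.)

r = 32, b = 80.


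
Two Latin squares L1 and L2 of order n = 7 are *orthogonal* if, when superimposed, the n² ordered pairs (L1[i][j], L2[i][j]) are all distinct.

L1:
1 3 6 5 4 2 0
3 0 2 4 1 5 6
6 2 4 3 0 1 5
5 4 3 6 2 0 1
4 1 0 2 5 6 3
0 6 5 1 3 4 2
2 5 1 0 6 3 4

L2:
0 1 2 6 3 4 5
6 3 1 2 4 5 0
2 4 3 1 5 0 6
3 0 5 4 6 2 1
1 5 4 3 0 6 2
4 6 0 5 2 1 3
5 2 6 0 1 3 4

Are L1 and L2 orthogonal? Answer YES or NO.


Form the n² = 49 superimposed pairs (L1[i][j], L2[i][j]), row by row (rows and columns indexed from 0):
row 0: (1,0) (3,1) (6,2) (5,6) (4,3) (2,4) (0,5)
row 1: (3,6) (0,3) (2,1) (4,2) (1,4) (5,5) (6,0)
row 2: (6,2) (2,4) (4,3) (3,1) (0,5) (1,0) (5,6)
row 3: (5,3) (4,0) (3,5) (6,4) (2,6) (0,2) (1,1)
row 4: (4,1) (1,5) (0,4) (2,3) (5,0) (6,6) (3,2)
row 5: (0,4) (6,6) (5,0) (1,5) (3,2) (4,1) (2,3)
row 6: (2,5) (5,2) (1,6) (0,0) (6,1) (3,3) (4,4)
Orthogonality requires all 49 pairs distinct.
But the pair (6,2) repeats: cell (0,2) has L1 = 6, L2 = 2, and cell (2,0) has L1 = 6, L2 = 2.
A repeated pair means some other pair never occurs (only 35 distinct pairs out of 49), so the squares are not orthogonal.
Conclusion: NO.

NO


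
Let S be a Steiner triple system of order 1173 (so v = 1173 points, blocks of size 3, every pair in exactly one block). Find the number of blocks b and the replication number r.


An STS(v) is a 2-(v, 3, 1) BIBD: block size k = 3, λ = 1.
Replication: r(k − 1) = λ(v − 1) ⇒ r·2 = 1173 − 1 = 1172 ⇒ r = 586.
Block count: bk = vr ⇒ b·3 = 1173·586 = 687378 ⇒ b = 229126.

r = 586, b = 229126.


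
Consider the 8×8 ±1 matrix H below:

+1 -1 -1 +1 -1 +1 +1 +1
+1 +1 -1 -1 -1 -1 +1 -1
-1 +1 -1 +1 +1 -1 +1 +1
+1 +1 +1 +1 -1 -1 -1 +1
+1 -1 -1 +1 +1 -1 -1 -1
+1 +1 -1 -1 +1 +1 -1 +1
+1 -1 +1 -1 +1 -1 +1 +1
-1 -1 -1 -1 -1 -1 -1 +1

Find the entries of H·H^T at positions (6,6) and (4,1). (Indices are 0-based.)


Row 1 of H: [1, 1, -1, -1, -1, -1, 1, -1].
Row 4 of H: [1, -1, -1, 1, 1, -1, -1, -1].
Row 6 of H: [1, -1, 1, -1, 1, -1, 1, 1].
(H·H^T)[6][6] = Σ_j H[6][j]·H[6][j] = (1)² + (-1)² + (1)² + (-1)² + (1)² + (-1)² + (1)² + (1)² = 1 + 1 + 1 + 1 + 1 + 1 + 1 + 1 = 8.
(H·H^T)[4][1] = Σ_j H[4][j]·H[1][j] = (1)·(1) + (-1)·(1) + (-1)·(-1) + (1)·(-1) + (1)·(-1) + (-1)·(-1) + (-1)·(1) + (-1)·(-1) = 1 + -1 + 1 + -1 + -1 + 1 + -1 + 1 = 0.
So rows 4 and 1 are orthogonal; the diagonal entry equals n = 8.

(6,6) entry = 8; (4,1) entry = 0.


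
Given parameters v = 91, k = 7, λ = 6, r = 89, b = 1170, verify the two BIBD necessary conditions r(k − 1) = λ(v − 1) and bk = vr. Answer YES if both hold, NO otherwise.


Condition (i): r(k − 1) = 89·6 = 534; λ(v − 1) = 6·90 = 540. Match? NO.
Condition (ii): bk = 1170·7 = 8190; vr = 91·89 = 8099. Match? NO.
Both conditions hold? NO.

NO


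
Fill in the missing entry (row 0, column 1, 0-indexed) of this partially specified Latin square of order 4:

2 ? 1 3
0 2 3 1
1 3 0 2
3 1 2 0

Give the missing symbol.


Row 0 contains symbols [1, 2, 3] — missing [0].
Column 1 contains symbols [1, 2, 3] — missing [0].
The missing symbol must appear in both missing sets; intersection = [0].
Therefore the hidden value is 0.

Missing value = 0.


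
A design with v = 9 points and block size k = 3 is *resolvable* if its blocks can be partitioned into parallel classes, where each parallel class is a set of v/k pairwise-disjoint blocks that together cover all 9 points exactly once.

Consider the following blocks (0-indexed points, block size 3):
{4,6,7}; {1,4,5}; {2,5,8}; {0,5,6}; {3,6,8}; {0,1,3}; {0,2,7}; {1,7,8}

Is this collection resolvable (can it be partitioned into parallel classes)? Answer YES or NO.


v = 9, block size k = 3, number of blocks = 8.
For resolvability, blocks must partition into parallel classes of size v/k = 3.
Total blocks must therefore be a multiple of 3: 8 = 3·2 + 2 ⇒ not divisible ✗.
Resolvable? NO.

NO


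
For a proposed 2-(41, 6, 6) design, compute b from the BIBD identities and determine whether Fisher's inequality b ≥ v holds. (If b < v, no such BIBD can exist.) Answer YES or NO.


r = λ(v − 1)/(k − 1) = 6·40/5 = 48.
b = vr/k = 41·48/6 = 328.
Fisher's inequality: b ≥ v ⇔ 328 ≥ 41? YES.

YES


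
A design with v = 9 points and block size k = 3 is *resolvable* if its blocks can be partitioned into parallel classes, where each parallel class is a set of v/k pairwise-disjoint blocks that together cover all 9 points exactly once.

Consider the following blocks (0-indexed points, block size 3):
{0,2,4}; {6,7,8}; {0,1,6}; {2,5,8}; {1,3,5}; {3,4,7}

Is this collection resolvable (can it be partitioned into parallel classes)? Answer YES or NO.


v = 9, block size k = 3, number of blocks = 6.
For resolvability, blocks must partition into parallel classes of size v/k = 3.
Total blocks must therefore be a multiple of 3: 6 = 3·2 + 0 ⇒ divisible ✓.
Greedy packing gives 2 candidate class(es). Each should be a full parallel class (size 3, covers all 9 points).
  Class 1 (3 blocks): {0,2,4}; {6,7,8}; {1,3,5}. Points covered: [0, 1, 2, 3, 4, 5, 6, 7, 8].
  Class 2 (3 blocks): {0,1,6}; {2,5,8}; {3,4,7}. Points covered: [0, 1, 2, 3, 4, 5, 6, 7, 8].
All classes full (size 3)? YES. All classes cover every point? YES.
Resolvable? YES.

YES


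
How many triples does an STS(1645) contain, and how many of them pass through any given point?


An STS(v) is a 2-(v, 3, 1) BIBD: block size k = 3, λ = 1.
Replication: r(k − 1) = λ(v − 1) ⇒ r·2 = 1645 − 1 = 1644 ⇒ r = 822.
Block count: bk = vr ⇒ b·3 = 1645·822 = 1352190 ⇒ b = 450730.
(Check via b = v(v − 1)/6 = 1645·1644/6 = 2704380/6 = 450730.)

r = 822, b = 450730.


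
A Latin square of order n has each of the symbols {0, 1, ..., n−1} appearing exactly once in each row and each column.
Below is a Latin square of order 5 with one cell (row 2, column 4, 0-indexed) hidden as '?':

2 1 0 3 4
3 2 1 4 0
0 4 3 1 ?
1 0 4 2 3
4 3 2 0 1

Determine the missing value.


Row 2 contains symbols [0, 1, 3, 4] — missing [2].
Column 4 contains symbols [0, 1, 3, 4] — missing [2].
The missing symbol must appear in both missing sets; intersection = [2].
Therefore the hidden value is 2.

Missing value = 2.


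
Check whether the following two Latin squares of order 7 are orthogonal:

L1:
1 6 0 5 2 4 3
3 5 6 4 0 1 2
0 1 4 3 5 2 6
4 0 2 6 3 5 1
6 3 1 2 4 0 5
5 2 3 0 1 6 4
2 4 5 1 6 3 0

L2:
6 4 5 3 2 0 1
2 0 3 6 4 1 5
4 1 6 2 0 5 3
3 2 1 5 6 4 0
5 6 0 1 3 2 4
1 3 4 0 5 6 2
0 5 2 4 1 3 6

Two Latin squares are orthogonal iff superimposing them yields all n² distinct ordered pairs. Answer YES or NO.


Form the n² = 49 superimposed pairs (L1[i][j], L2[i][j]), row by row (rows and columns indexed from 0):
row 0: (1,6) (6,4) (0,5) (5,3) (2,2) (4,0) (3,1)
row 1: (3,2) (5,0) (6,3) (4,6) (0,4) (1,1) (2,5)
row 2: (0,4) (1,1) (4,6) (3,2) (5,0) (2,5) (6,3)
row 3: (4,3) (0,2) (2,1) (6,5) (3,6) (5,4) (1,0)
row 4: (6,5) (3,6) (1,0) (2,1) (4,3) (0,2) (5,4)
row 5: (5,1) (2,3) (3,4) (0,0) (1,5) (6,6) (4,2)
row 6: (2,0) (4,5) (5,2) (1,4) (6,1) (3,3) (0,6)
Orthogonality requires all 49 pairs distinct.
But the pair (0,4) repeats: cell (1,4) has L1 = 0, L2 = 4, and cell (2,0) has L1 = 0, L2 = 4.
A repeated pair means some other pair never occurs (only 35 distinct pairs out of 49), so the squares are not orthogonal.
Conclusion: NO.

NO


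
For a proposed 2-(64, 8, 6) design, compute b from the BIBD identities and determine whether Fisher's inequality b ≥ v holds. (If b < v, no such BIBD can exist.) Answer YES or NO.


r = λ(v − 1)/(k − 1) = 6·63/7 = 54.
b = vr/k = 64·54/8 = 432.
Fisher's inequality: b ≥ v ⇔ 432 ≥ 64? YES.

YES


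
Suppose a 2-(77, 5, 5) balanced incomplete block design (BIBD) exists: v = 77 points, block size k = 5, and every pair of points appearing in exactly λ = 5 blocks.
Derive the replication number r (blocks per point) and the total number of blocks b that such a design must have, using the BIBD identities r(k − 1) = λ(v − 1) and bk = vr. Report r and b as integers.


Any 2-(v, k, λ) BIBD satisfies two necessary conditions:
  (i)  Each point sits in r blocks, and counting incidences through any fixed point gives r(k − 1) = λ(v − 1), so r = λ(v − 1)/(k − 1).
  (ii) Total incidences bk = vr, so b = vr/k.
Step 1: r = λ(v − 1)/(k − 1) = 5·(77 − 1)/(5 − 1) = 5·76/4 = 380/4 = 95.
Step 2: b = vr/k = 77·95/5 = 7315/5 = 1463.
Check integrality: r = 95 ∈ Z ✓, b = 1463 ∈ Z ✓.
(These identities are necessary conditions: they determine r and b for any design with these parameters, but do not by themselves prove that one exists.)

r = 95, b = 1463.


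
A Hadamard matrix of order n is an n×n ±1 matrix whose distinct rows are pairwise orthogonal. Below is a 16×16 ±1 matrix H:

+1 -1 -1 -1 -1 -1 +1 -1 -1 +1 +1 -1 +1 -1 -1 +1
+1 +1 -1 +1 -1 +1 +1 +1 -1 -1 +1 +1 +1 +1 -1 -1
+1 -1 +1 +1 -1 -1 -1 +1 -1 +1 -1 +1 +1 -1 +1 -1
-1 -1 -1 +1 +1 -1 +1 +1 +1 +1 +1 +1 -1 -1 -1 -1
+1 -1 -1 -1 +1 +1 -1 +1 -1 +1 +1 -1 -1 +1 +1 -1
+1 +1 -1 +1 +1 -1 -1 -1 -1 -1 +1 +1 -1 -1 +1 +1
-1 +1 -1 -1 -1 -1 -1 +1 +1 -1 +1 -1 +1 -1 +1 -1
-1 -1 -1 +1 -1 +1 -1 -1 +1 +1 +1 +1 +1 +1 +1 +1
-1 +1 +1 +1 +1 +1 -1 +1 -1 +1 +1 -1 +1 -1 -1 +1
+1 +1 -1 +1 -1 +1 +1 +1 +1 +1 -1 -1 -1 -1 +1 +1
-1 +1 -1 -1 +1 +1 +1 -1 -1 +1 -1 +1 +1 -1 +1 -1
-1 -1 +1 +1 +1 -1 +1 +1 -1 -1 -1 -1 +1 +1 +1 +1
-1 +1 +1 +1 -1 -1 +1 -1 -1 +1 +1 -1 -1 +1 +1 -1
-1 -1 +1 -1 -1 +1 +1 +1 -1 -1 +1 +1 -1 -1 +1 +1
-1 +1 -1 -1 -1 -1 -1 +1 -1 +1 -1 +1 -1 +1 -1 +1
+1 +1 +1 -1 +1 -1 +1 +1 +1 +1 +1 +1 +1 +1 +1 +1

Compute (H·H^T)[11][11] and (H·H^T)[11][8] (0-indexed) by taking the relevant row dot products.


Row 8 of H: [-1, 1, 1, 1, 1, 1, -1, 1, -1, 1, 1, -1, 1, -1, -1, 1].
Row 11 of H: [-1, -1, 1, 1, 1, -1, 1, 1, -1, -1, -1, -1, 1, 1, 1, 1].
(H·H^T)[11][11] = Σ_j H[11][j]·H[11][j] = (-1)² + (-1)² + (1)² + (1)² + (1)² + (-1)² + (1)² + (1)² + (-1)² + (-1)² + (-1)² + (-1)² + (1)² + (1)² + (1)² + (1)² = 1 + 1 + 1 + 1 + 1 + 1 + 1 + 1 + 1 + 1 + 1 + 1 + 1 + 1 + 1 + 1 = 16.
(H·H^T)[11][8] = Σ_j H[11][j]·H[8][j] = (-1)·(-1) + (-1)·(1) + (1)·(1) + (1)·(1) + (1)·(1) + (-1)·(1) + (1)·(-1) + (1)·(1) + (-1)·(-1) + (-1)·(1) + (-1)·(1) + (-1)·(-1) + (1)·(1) + (1)·(-1) + (1)·(-1) + (1)·(1) = 1 + -1 + 1 + 1 + 1 + -1 + -1 + 1 + 1 + -1 + -1 + 1 + 1 + -1 + -1 + 1 = 2.
Rows 11 and 8 are not orthogonal (dot product = 2 ≠ 0), so H is not a Hadamard matrix.

(11,11) entry = 16; (11,8) entry = 2.
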